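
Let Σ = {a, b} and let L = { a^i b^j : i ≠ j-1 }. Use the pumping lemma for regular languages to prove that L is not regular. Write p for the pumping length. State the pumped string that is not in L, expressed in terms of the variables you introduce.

Suppose for contradiction that L is regular, and let p be the pumping length.
Choose w = a^p b^{p+p!+1}. Since p ≠ (p+p!+1)-1 = p+p!, w ∈ L; and |w| ≥ p.
The pumping lemma gives a decomposition w = xyz where |xy| ≤ p and |y| > 0.
Because |xy| ≤ p and w begins with p copies of a, we have y = a^k with 1 ≤ k ≤ p.
Since 1 ≤ k ≤ p, k divides p!; set t = 1 + p!/k. Then xy^t z has p + (p!/k)·k = p + p! copies of a. Now the a-count is p+p! and (b-count)-1 = (p+p!+1)-1 = p+p!, so i ≠ j-1 fails. So xy^t z = a^{p+p!} b^{p+p!+1} ∉ L.
This contradicts the pumping lemma, so L is not regular.

a^{p+p!} b^{p+p!+1}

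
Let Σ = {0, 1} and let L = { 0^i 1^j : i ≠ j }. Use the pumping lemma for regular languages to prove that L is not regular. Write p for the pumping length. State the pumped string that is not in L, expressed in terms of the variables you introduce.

Assume L is regular. Let p be the pumping length given by the pumping lemma.
Choose w = 0^p 1^{p+p!}. Since p ≠ p+p!, w ∈ L; and |w| ≥ p.
By the pumping lemma, w = xyz with |xy| ≤ p and |y| > 0.
The first p characters of w are 0's, so xy (and hence y) consists only of 0's. Write y = 0^k, 1 ≤ k ≤ p.
Since 1 ≤ k ≤ p, k divides p!; set t = 1 + p!/k. Then xy^t z has p + (p!/k)·k = p + p! copies of 0. Now the 0-count equals the 1-count, so i ≠ j fails. So xy^t z = 0^{p+p!} 1^{p+p!} ∉ L.
This contradicts the pumping lemma, so L is not regular.

0^{p+p!} 1^{p+p!}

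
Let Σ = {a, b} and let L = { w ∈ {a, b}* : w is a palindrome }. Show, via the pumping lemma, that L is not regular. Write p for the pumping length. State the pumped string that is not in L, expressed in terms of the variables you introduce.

a^{p+k} b a^p

Assume L is regular. Let p be the pumping length given by the pumping lemma.
Take w = a^p b a^p, a palindrome of length 2p+1 ≥ p.
Write w = xyz as guaranteed by the lemma, with |xy| ≤ p and |y| ≥ 1.
Since the first p symbols of w are all a's and |xy| ≤ p, y lies entirely in the leading a-block: y = a^k for some k with 1 ≤ k ≤ p.
Pump with i = 2: xy^2z = a^{p+k} b a^p. Its reverse is a^p b a^{p+k}, which differs from xy^2z since k ≥ 1. So xy^2z is not a palindrome and xy^2z ∉ L.
This contradicts the pumping lemma, so L is not regular.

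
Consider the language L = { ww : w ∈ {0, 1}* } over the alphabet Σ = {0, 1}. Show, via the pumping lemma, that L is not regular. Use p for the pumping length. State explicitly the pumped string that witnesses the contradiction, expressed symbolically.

0^{p+k} 1^p 0^p 1^p

Assume L is regular; let p be its pumping constant.
Take w = 0^p 1^p 0^p 1^p = uu where u = 0^p1^p; then w ∈ L and |w| = 4p ≥ p.
By the pumping lemma, w = xyz with |xy| ≤ p and |y| > 0.
The first p characters of w are 0's, so xy (and hence y) consists only of 0's. Write y = 0^k, 1 ≤ k ≤ p.
Pump with i = 2: xy^2z = 0^{p+k} 1^p 0^p 1^p, of length 4p+k. Suppose this equals vv. The string starts with 0 and ends with 1, so v does too; thus the boundary between the two copies of v is a 1→0 transition. There is exactly one such transition, at position 2p+k, so |v| = 2p+k and |vv| = 4p+2k ≠ 4p+k since k ≥ 1. So xy^2z ∉ L.
Contradiction. Therefore L is not regular.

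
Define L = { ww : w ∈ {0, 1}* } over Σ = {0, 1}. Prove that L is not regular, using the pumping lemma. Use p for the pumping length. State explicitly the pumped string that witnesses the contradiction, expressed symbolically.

Assume L is regular. Let p be the pumping length given by the pumping lemma.
Take w = 0^p 1^p 0^p 1^p = uu where u = 0^p1^p; then w ∈ L and |w| = 4p ≥ p.
Write w = xyz as guaranteed by the lemma, with |xy| ≤ p and |y| > 0.
The first p characters of w are 0's, so xy (and hence y) consists only of 0's. Write y = 0^k, 1 ≤ k ≤ p.
Pump with i = 2: xy^2z = 0^{p+k} 1^p 0^p 1^p, of length 4p+k. Suppose this equals vv. The string starts with 0 and ends with 1, so v does too; thus the boundary between the two copies of v is a 1→0 transition. There is exactly one such transition, at position 2p+k, so |v| = 2p+k and |vv| = 4p+2k ≠ 4p+k since k ≥ 1. So xy^2z ∉ L.
This contradicts the pumping lemma, so L is not regular.

0^{p+k} 1^p 0^p 1^p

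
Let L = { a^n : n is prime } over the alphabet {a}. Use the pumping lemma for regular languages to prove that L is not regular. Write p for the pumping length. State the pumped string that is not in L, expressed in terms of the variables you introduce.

Assume L is regular; let p be its pumping constant.
Let q be a prime with q ≥ p+2 (infinitely many primes exist), and take w = a^q ∈ L with |w| = q ≥ p.
The pumping lemma gives a decomposition w = xyz where |xy| ≤ p and |y| ≥ 1.
Then y = a^k for some k with 1 ≤ k ≤ p.
Since 1 ≤ k ≤ p, |xz| = q-k. Pump with i = q+1: |xy^{q+1}z| = (q-k)+(q+1)k = q+qk = q(1+k), which is composite (both factors ≥ 2). So xy^{q+1}z = a^{q(1+k)} ∉ L.
Contradiction. Therefore L is not regular.

a^{q(1+k)}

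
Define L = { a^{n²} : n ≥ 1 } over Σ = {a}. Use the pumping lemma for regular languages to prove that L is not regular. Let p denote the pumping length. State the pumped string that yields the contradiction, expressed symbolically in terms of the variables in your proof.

Assume L is regular; let p be its pumping constant.
Take w = a^{p²} ∈ L with |w| = p² ≥ p.
Write w = xyz as guaranteed by the lemma, with |xy| ≤ p and y is nonempty.
Then y = a^k for some k with 1 ≤ k ≤ p.
Pump with i = 2: xy^2z = a^{p²+k}. Since 1 ≤ k ≤ p, p² < p²+k ≤ p²+p < (p+1)², so p²+k lies strictly between consecutive squares and is not a perfect square. So xy^2z ∉ L.
Contradiction. Therefore L is not regular.

a^{p²+k}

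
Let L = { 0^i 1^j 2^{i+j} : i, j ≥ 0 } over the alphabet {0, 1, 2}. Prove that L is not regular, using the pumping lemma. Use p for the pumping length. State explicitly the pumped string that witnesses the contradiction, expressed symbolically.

0^{p+k} 1^p 2^{2p}

Toward a contradiction, assume L is regular with pumping length p.
Take w = 0^p 1^p 2^{2p} ∈ L (with i=j=p, i+j=2p), |w| = 4p ≥ p.
Write w = xyz as guaranteed by the lemma, with |xy| ≤ p and |y| ≥ 1.
Since the first p symbols of w are all 0's and |xy| ≤ p, y lies entirely in the leading 0-block: y = 0^k for some k with 1 ≤ k ≤ p.
Consider xy^2z = 0^{p+k} 1^p 2^{2p}. Now the 0- and 1-counts sum to 2p+k, but the 2-count is 2p ≠ 2p+k. So xy^2z ∉ L.
This contradicts the pumping lemma, so L is not regular.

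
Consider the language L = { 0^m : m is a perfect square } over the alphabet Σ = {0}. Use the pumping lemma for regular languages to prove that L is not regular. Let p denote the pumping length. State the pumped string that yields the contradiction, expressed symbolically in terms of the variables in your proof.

Suppose for contradiction that L is regular, and let p be the pumping length.
Take w = 0^{p²} ∈ L with |w| = p² ≥ p.
Write w = xyz as guaranteed by the lemma, with |xy| ≤ p and |y| ≥ 1.
Then y = 0^k for some k with 1 ≤ k ≤ p.
Pump with i = 2: xy^2z = 0^{p²+k}. Since 1 ≤ k ≤ p, p² < p²+k ≤ p²+p < (p+1)², so p²+k lies strictly between consecutive squares and is not a perfect square. So xy^2z ∉ L.
Contradiction. Therefore L is not regular.

0^{p²+k}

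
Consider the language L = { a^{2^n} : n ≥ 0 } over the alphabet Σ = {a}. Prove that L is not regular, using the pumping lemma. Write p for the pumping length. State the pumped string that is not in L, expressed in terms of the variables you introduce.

a^{2^p+k}

Assume L is regular; let p be its pumping constant.
Take w = a^{2^p} ∈ L with |w| = 2^p ≥ p.
By the pumping lemma, w = xyz with |xy| ≤ p and y is nonempty.
Then y = a^k for some k with 1 ≤ k ≤ p.
Pump with i = 2: xy^2z = a^{2^p+k}. Since 1 ≤ k ≤ p < 2^p, we have 2^p < 2^p+k < 2^{p+1}, so 2^p+k is not a power of 2. So xy^2z ∉ L.
This is a contradiction; hence L is not regular.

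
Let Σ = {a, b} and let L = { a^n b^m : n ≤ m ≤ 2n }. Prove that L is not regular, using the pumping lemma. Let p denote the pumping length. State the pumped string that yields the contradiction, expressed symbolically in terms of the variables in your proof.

a^{p+k} b^p

Toward a contradiction, assume L is regular with pumping length p.
Take w = a^p b^p ∈ L (since p ≤ p ≤ 2p), with |w| = 2p ≥ p.
By the pumping lemma, w = xyz with |xy| ≤ p and |y| > 0.
The first p characters of w are a's, so xy (and hence y) consists only of a's. Write y = a^k, 1 ≤ k ≤ p.
Pump with i = 2: xy^2z = a^{p+k} b^p. Now n = p+k > p = m, so the condition n ≤ m fails. Thus xy^2z ∉ L.
Contradiction. Therefore L is not regular.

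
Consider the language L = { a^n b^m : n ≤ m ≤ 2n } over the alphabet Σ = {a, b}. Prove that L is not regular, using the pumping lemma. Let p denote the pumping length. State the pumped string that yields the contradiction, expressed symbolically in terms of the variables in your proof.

a^{p+k} b^p

Toward a contradiction, assume L is regular with pumping length p.
Take w = a^p b^p ∈ L (since p ≤ p ≤ 2p), with |w| = 2p ≥ p.
Write w = xyz as guaranteed by the lemma, with |xy| ≤ p and y is nonempty.
The first p characters of w are a's, so xy (and hence y) consists only of a's. Write y = a^k, 1 ≤ k ≤ p.
Pump with i = 2: xy^2z = a^{p+k} b^p. Now n = p+k > p = m, so the condition n ≤ m fails. Thus xy^2z ∉ L.
This is a contradiction; hence L is not regular.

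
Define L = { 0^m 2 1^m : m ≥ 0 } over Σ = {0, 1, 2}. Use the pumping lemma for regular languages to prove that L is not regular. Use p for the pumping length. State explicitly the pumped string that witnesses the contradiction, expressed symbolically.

0^{p+k} 2 1^p

Toward a contradiction, assume L is regular with pumping length p.
Take w = 0^p 2 1^p ∈ L with |w| = 2p+1 ≥ p.
By the pumping lemma, w = xyz with |xy| ≤ p and y is nonempty.
The first p characters of w are 0's, so xy (and hence y) consists only of 0's. Write y = 0^k, 1 ≤ k ≤ p.
Pump with i = 2: xy^2z = 0^{p+k} 2 1^p, which would require p+k = p. But k ≥ 1, so xy^2z ∉ L.
This is a contradiction; hence L is not regular.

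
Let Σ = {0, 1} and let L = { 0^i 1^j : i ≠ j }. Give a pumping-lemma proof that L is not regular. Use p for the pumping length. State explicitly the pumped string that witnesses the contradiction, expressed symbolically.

0^{p+p!} 1^{p+p!}

Assume L is regular; let p be its pumping constant.
Choose w = 0^p 1^{p+p!}. Since p ≠ p+p!, w ∈ L; and |w| ≥ p.
Write w = xyz as guaranteed by the lemma, with |xy| ≤ p and y is nonempty.
Because |xy| ≤ p and w begins with p copies of 0, we have y = 0^k with 1 ≤ k ≤ p.
Since 1 ≤ k ≤ p, k divides p!; set t = 1 + p!/k. Then xy^t z has p + (p!/k)·k = p + p! copies of 0. Now the 0-count equals the 1-count, so i ≠ j fails. So xy^t z = 0^{p+p!} 1^{p+p!} ∉ L.
This contradicts the pumping lemma, so L is not regular.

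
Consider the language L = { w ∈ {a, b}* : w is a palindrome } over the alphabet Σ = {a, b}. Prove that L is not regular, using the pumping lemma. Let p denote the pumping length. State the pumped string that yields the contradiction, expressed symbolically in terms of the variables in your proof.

a^{p+k} b a^p

Toward a contradiction, assume L is regular with pumping length p.
Take w = a^p b a^p, a palindrome of length 2p+1 ≥ p.
Write w = xyz as guaranteed by the lemma, with |xy| ≤ p and |y| > 0.
Because |xy| ≤ p and w begins with p copies of a, we have y = a^k with 1 ≤ k ≤ p.
Pump with i = 2: xy^2z = a^{p+k} b a^p. Its reverse is a^p b a^{p+k}, which differs from xy^2z since k ≥ 1. So xy^2z is not a palindrome and xy^2z ∉ L.
This is a contradiction; hence L is not regular.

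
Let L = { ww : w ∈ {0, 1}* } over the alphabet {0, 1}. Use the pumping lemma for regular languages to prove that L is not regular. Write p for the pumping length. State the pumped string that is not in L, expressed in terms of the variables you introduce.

Toward a contradiction, assume L is regular with pumping length p.
Take w = 0^p 1^p 0^p 1^p = uu where u = 0^p1^p; then w ∈ L and |w| = 4p ≥ p.
Write w = xyz as guaranteed by the lemma, with |xy| ≤ p and |y| ≥ 1.
Because |xy| ≤ p and w begins with p copies of 0, we have y = 0^k with 1 ≤ k ≤ p.
Pump with i = 2: xy^2z = 0^{p+k} 1^p 0^p 1^p, of length 4p+k. Suppose this equals vv. The string starts with 0 and ends with 1, so v does too; thus the boundary between the two copies of v is a 1→0 transition. There is exactly one such transition, at position 2p+k, so |v| = 2p+k and |vv| = 4p+2k ≠ 4p+k since k ≥ 1. So xy^2z ∉ L.
Contradiction. Therefore L is not regular.

0^{p+k} 1^p 0^p 1^p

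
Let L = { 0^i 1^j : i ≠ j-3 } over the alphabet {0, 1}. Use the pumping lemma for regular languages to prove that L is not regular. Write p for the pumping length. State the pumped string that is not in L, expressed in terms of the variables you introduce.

Assume L is regular. Let p be the pumping length given by the pumping lemma.
Choose w = 0^p 1^{p+p!+3}. Since p ≠ (p+p!+3)-3 = p+p!, w ∈ L; and |w| ≥ p.
By the pumping lemma, w = xyz with |xy| ≤ p and y is nonempty.
Since the first p symbols of w are all 0's and |xy| ≤ p, y lies entirely in the leading 0-block: y = 0^k for some k with 1 ≤ k ≤ p.
Since 1 ≤ k ≤ p, k divides p!; set t = 1 + p!/k. Then xy^t z has p + (p!/k)·k = p + p! copies of 0. Now the 0-count is p+p! and (1-count)-3 = (p+p!+3)-3 = p+p!, so i ≠ j-3 fails. So xy^t z = 0^{p+p!} 1^{p+p!+3} ∉ L.
Contradiction. Therefore L is not regular.

0^{p+p!} 1^{p+p!+3}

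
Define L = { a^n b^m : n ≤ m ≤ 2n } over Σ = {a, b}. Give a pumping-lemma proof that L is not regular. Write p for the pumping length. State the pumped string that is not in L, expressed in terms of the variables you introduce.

Toward a contradiction, assume L is regular with pumping length p.
Take w = a^p b^p ∈ L (since p ≤ p ≤ 2p), with |w| = 2p ≥ p.
Write w = xyz as guaranteed by the lemma, with |xy| ≤ p and y is nonempty.
Because |xy| ≤ p and w begins with p copies of a, we have y = a^k with 1 ≤ k ≤ p.
Pump with i = 2: xy^2z = a^{p+k} b^p. Now n = p+k > p = m, so the condition n ≤ m fails. Thus xy^2z ∉ L.
Contradiction. Therefore L is not regular.

a^{p+k} b^p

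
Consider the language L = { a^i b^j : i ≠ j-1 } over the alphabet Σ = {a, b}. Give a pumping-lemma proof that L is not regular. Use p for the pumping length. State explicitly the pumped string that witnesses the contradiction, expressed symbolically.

Assume L is regular; let p be its pumping constant.
Choose w = a^p b^{p+p!+1}. Since p ≠ (p+p!+1)-1 = p+p!, w ∈ L; and |w| ≥ p.
Write w = xyz as guaranteed by the lemma, with |xy| ≤ p and |y| ≥ 1.
The first p characters of w are a's, so xy (and hence y) consists only of a's. Write y = a^k, 1 ≤ k ≤ p.
Since 1 ≤ k ≤ p, k divides p!; set t = 1 + p!/k. Then xy^t z has p + (p!/k)·k = p + p! copies of a. Now the a-count is p+p! and (b-count)-1 = (p+p!+1)-1 = p+p!, so i ≠ j-1 fails. So xy^t z = a^{p+p!} b^{p+p!+1} ∉ L.
This is a contradiction; hence L is not regular.

a^{p+p!} b^{p+p!+1}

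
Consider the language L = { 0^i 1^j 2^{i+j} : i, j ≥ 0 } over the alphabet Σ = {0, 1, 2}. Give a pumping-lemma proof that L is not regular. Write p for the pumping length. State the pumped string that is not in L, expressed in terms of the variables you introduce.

0^{p+k} 1^p 2^{2p}

Assume L is regular; let p be its pumping constant.
Take w = 0^p 1^p 2^{2p} ∈ L (with i=j=p, i+j=2p), |w| = 4p ≥ p.
Write w = xyz as guaranteed by the lemma, with |xy| ≤ p and |y| > 0.
The first p characters of w are 0's, so xy (and hence y) consists only of 0's. Write y = 0^k, 1 ≤ k ≤ p.
Consider xy^2z = 0^{p+k} 1^p 2^{2p}. Now the 0- and 1-counts sum to 2p+k, but the 2-count is 2p ≠ 2p+k. So xy^2z ∉ L.
This contradicts the pumping lemma, so L is not regular.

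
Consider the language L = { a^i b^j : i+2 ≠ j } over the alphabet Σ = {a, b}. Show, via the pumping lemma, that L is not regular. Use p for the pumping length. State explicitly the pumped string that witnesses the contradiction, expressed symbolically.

Suppose for contradiction that L is regular, and let p be the pumping length.
Choose w = a^p b^{p+p!+2}. Since p ≠ (p+p!+2)-2 = p+p!, w ∈ L; and |w| ≥ p.
By the pumping lemma, w = xyz with |xy| ≤ p and |y| ≥ 1.
Because |xy| ≤ p and w begins with p copies of a, we have y = a^k with 1 ≤ k ≤ p.
Since 1 ≤ k ≤ p, k divides p!; set t = 1 + p!/k. Then xy^t z has p + (p!/k)·k = p + p! copies of a. Now the a-count is p+p! and (b-count)-2 = (p+p!+2)-2 = p+p!, so i+2 ≠ j fails. So xy^t z = a^{p+p!} b^{p+p!+2} ∉ L.
This contradicts the pumping lemma, so L is not regular.

a^{p+p!} b^{p+p!+2}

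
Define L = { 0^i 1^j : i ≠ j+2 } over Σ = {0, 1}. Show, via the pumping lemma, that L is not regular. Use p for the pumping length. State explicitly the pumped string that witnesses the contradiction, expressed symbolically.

Assume L is regular; let p be its pumping constant.
Choose w = 0^p 1^{p+p!-2}. Since p ≠ (p+p!-2)+2 = p+p!, w ∈ L; and |w| ≥ p.
Write w = xyz as guaranteed by the lemma, with |xy| ≤ p and |y| > 0.
The first p characters of w are 0's, so xy (and hence y) consists only of 0's. Write y = 0^k, 1 ≤ k ≤ p.
Since 1 ≤ k ≤ p, k divides p!; set t = 1 + p!/k. Then xy^t z has p + (p!/k)·k = p + p! copies of 0. Now the 0-count is p+p! and (1-count)+2 = (p+p!-2)+2 = p+p!, so i ≠ j+2 fails. So xy^t z = 0^{p+p!} 1^{p+p!-2} ∉ L.
This contradicts the pumping lemma, so L is not regular.

0^{p+p!} 1^{p+p!-2}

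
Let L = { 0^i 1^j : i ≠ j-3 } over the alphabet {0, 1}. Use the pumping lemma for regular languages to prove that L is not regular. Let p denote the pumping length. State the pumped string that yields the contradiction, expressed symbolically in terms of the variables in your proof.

0^{p+p!} 1^{p+p!+3}

Assume L is regular; let p be its pumping constant.
Choose w = 0^p 1^{p+p!+3}. Since p ≠ (p+p!+3)-3 = p+p!, w ∈ L; and |w| ≥ p.
The pumping lemma gives a decomposition w = xyz where |xy| ≤ p and |y| ≥ 1.
The first p characters of w are 0's, so xy (and hence y) consists only of 0's. Write y = 0^k, 1 ≤ k ≤ p.
Since 1 ≤ k ≤ p, k divides p!; set t = 1 + p!/k. Then xy^t z has p + (p!/k)·k = p + p! copies of 0. Now the 0-count is p+p! and (1-count)-3 = (p+p!+3)-3 = p+p!, so i ≠ j-3 fails. So xy^t z = 0^{p+p!} 1^{p+p!+3} ∉ L.
Contradiction. Therefore L is not regular.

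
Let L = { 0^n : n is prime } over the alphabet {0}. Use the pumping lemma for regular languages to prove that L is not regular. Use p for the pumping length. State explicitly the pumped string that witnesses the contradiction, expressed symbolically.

0^{q(1+k)}

Assume L is regular. Let p be the pumping length given by the pumping lemma.
Let q be a prime with q ≥ p+2 (infinitely many primes exist), and take w = 0^q ∈ L with |w| = q ≥ p.
By the pumping lemma, w = xyz with |xy| ≤ p and y is nonempty.
Then y = 0^k for some k with 1 ≤ k ≤ p.
Since 1 ≤ k ≤ p, |xz| = q-k. Pump with i = q+1: |xy^{q+1}z| = (q-k)+(q+1)k = q+qk = q(1+k), which is composite (both factors ≥ 2). So xy^{q+1}z = 0^{q(1+k)} ∉ L.
This contradicts the pumping lemma, so L is not regular.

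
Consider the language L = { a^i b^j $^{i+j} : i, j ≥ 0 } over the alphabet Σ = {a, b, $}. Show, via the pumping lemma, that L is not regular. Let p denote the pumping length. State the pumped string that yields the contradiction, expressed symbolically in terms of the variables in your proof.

a^{p+k} b^p $^{2p}

Suppose for contradiction that L is regular, and let p be the pumping length.
Take w = a^p b^p $^{2p} ∈ L (with i=j=p, i+j=2p), |w| = 4p ≥ p.
The pumping lemma gives a decomposition w = xyz where |xy| ≤ p and y is nonempty.
Because |xy| ≤ p and w begins with p copies of a, we have y = a^k with 1 ≤ k ≤ p.
Consider xy^2z = a^{p+k} b^p $^{2p}. Now the a- and b-counts sum to 2p+k, but the $-count is 2p ≠ 2p+k. So xy^2z ∉ L.
This is a contradiction; hence L is not regular.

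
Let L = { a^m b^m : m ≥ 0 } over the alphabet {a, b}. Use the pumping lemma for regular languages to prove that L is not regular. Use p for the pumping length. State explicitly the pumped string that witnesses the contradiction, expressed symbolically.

Assume L is regular. Let p be the pumping length given by the pumping lemma.
Let w = a^p b^p ∈ L; note |w| = 2p ≥ p.
By the pumping lemma, w = xyz with |xy| ≤ p and |y| > 0.
The first p characters of w are a's, so xy (and hence y) consists only of a's. Write y = a^k, 1 ≤ k ≤ p.
Pump with i = 2: xy^2z = a^{p+k} b^p. For this to lie in L we would need p = p+k, which forces k = 0. But k ≥ 1, so xy^2z ∉ L.
This contradicts the pumping lemma, so L is not regular.

a^{p+k} b^p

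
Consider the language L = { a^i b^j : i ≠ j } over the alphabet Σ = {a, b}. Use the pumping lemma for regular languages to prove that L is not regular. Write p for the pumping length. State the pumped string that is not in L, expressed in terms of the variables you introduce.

Suppose for contradiction that L is regular, and let p be the pumping length.
Choose w = a^p b^{p+p!}. Since p ≠ p+p!, w ∈ L; and |w| ≥ p.
Write w = xyz as guaranteed by the lemma, with |xy| ≤ p and |y| > 0.
Because |xy| ≤ p and w begins with p copies of a, we have y = a^k with 1 ≤ k ≤ p.
Since 1 ≤ k ≤ p, k divides p!; set t = 1 + p!/k. Then xy^t z has p + (p!/k)·k = p + p! copies of a. Now the a-count equals the b-count, so i ≠ j fails. So xy^t z = a^{p+p!} b^{p+p!} ∉ L.
Contradiction. Therefore L is not regular.

a^{p+p!} b^{p+p!}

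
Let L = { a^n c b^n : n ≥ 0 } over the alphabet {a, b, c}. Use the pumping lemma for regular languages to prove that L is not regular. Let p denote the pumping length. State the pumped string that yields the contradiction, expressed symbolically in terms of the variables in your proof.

Assume L is regular. Let p be the pumping length given by the pumping lemma.
Take w = a^p c b^p ∈ L with |w| = 2p+1 ≥ p.
Write w = xyz as guaranteed by the lemma, with |xy| ≤ p and y is nonempty.
Since the first p symbols of w are all a's and |xy| ≤ p, y lies entirely in the leading a-block: y = a^k for some k with 1 ≤ k ≤ p.
Pump with i = 2: xy^2z = a^{p+k} c b^p, which would require p+k = p. But k ≥ 1, so xy^2z ∉ L.
Contradiction. Therefore L is not regular.

a^{p+k} c b^p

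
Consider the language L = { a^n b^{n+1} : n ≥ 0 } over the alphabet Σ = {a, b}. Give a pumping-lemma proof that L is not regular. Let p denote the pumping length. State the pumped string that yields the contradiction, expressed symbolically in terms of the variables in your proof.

Assume L is regular; let p be its pumping constant.
Let w = a^p b^{p+1} ∈ L; note |w| = 2p+1 ≥ p.
Write w = xyz as guaranteed by the lemma, with |xy| ≤ p and |y| > 0.
The first p characters of w are a's, so xy (and hence y) consists only of a's. Write y = a^k, 1 ≤ k ≤ p.
Pump with i = 2: xy^2z = a^{p+k} b^{p+1}. For this to lie in L we would need p+1 = (p+k)+1, which forces k = 0. But k ≥ 1, so xy^2z ∉ L.
This is a contradiction; hence L is not regular.

a^{p+k} b^{p+1}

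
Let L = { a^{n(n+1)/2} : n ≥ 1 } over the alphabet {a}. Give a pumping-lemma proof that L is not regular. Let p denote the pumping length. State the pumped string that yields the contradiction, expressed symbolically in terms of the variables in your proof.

a^{p(p+1)/2+k}

Assume L is regular. Let p be the pumping length given by the pumping lemma.
Take w = a^{p(p+1)/2} ∈ L with |w| = p(p+1)/2 ≥ p.
By the pumping lemma, w = xyz with |xy| ≤ p and |y| > 0.
Then y = a^k for some k with 1 ≤ k ≤ p.
Pump with i = 2: xy^2z = a^{p(p+1)/2+k}. Since 1 ≤ k ≤ p, p(p+1)/2 < p(p+1)/2+k ≤ p(p+1)/2+p < (p+1)(p+2)/2, so p(p+1)/2+k is strictly between consecutive triangular numbers. So xy^2z ∉ L.
Contradiction. Therefore L is not regular.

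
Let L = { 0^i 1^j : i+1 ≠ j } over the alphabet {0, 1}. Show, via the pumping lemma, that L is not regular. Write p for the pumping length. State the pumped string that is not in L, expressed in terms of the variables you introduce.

0^{p+p!} 1^{p+p!+1}

Assume L is regular. Let p be the pumping length given by the pumping lemma.
Choose w = 0^p 1^{p+p!+1}. Since p ≠ (p+p!+1)-1 = p+p!, w ∈ L; and |w| ≥ p.
By the pumping lemma, w = xyz with |xy| ≤ p and |y| > 0.
Since the first p symbols of w are all 0's and |xy| ≤ p, y lies entirely in the leading 0-block: y = 0^k for some k with 1 ≤ k ≤ p.
Since 1 ≤ k ≤ p, k divides p!; set t = 1 + p!/k. Then xy^t z has p + (p!/k)·k = p + p! copies of 0. Now the 0-count is p+p! and (1-count)-1 = (p+p!+1)-1 = p+p!, so i+1 ≠ j fails. So xy^t z = 0^{p+p!} 1^{p+p!+1} ∉ L.
This is a contradiction; hence L is not regular.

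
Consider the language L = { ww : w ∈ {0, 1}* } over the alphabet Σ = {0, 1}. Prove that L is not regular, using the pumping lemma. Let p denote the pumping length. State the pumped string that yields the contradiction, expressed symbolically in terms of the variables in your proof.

0^{p+k} 1^p 0^p 1^p

Toward a contradiction, assume L is regular with pumping length p.
Take w = 0^p 1^p 0^p 1^p = uu where u = 0^p1^p; then w ∈ L and |w| = 4p ≥ p.
Write w = xyz as guaranteed by the lemma, with |xy| ≤ p and |y| > 0.
The first p characters of w are 0's, so xy (and hence y) consists only of 0's. Write y = 0^k, 1 ≤ k ≤ p.
Pump with i = 2: xy^2z = 0^{p+k} 1^p 0^p 1^p, of length 4p+k. Suppose this equals vv. The string starts with 0 and ends with 1, so v does too; thus the boundary between the two copies of v is a 1→0 transition. There is exactly one such transition, at position 2p+k, so |v| = 2p+k and |vv| = 4p+2k ≠ 4p+k since k ≥ 1. So xy^2z ∉ L.
Contradiction. Therefore L is not regular.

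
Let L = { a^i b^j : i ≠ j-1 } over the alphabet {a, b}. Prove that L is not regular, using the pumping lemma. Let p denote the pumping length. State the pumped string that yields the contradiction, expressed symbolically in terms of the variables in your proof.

Toward a contradiction, assume L is regular with pumping length p.
Choose w = a^p b^{p+p!+1}. Since p ≠ (p+p!+1)-1 = p+p!, w ∈ L; and |w| ≥ p.
Write w = xyz as guaranteed by the lemma, with |xy| ≤ p and y is nonempty.
Because |xy| ≤ p and w begins with p copies of a, we have y = a^k with 1 ≤ k ≤ p.
Since 1 ≤ k ≤ p, k divides p!; set t = 1 + p!/k. Then xy^t z has p + (p!/k)·k = p + p! copies of a. Now the a-count is p+p! and (b-count)-1 = (p+p!+1)-1 = p+p!, so i ≠ j-1 fails. So xy^t z = a^{p+p!} b^{p+p!+1} ∉ L.
This is a contradiction; hence L is not regular.

a^{p+p!} b^{p+p!+1}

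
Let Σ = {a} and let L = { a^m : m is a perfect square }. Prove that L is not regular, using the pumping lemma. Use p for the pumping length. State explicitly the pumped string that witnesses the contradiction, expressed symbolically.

Suppose for contradiction that L is regular, and let p be the pumping length.
Take w = a^{p²} ∈ L with |w| = p² ≥ p.
The pumping lemma gives a decomposition w = xyz where |xy| ≤ p and |y| ≥ 1.
Then y = a^k for some k with 1 ≤ k ≤ p.
Pump with i = 2: xy^2z = a^{p²+k}. Since 1 ≤ k ≤ p, p² < p²+k ≤ p²+p < (p+1)², so p²+k lies strictly between consecutive squares and is not a perfect square. So xy^2z ∉ L.
This contradicts the pumping lemma, so L is not regular.

a^{p²+k}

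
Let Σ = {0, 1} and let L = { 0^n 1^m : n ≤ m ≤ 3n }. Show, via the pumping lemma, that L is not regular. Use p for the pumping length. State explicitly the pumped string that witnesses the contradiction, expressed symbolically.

Toward a contradiction, assume L is regular with pumping length p.
Take w = 0^p 1^p ∈ L (since p ≤ p ≤ 3p), with |w| = 2p ≥ p.
The pumping lemma gives a decomposition w = xyz where |xy| ≤ p and y is nonempty.
Because |xy| ≤ p and w begins with p copies of 0, we have y = 0^k with 1 ≤ k ≤ p.
Pump with i = 2: xy^2z = 0^{p+k} 1^p. Now n = p+k > p = m, so the condition n ≤ m fails. Thus xy^2z ∉ L.
Contradiction. Therefore L is not regular.

0^{p+k} 1^p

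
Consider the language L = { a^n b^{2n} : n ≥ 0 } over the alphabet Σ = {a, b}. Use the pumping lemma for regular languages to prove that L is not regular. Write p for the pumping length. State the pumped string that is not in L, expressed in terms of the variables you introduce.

a^{p+k} b^{2p}

Assume L is regular. Let p be the pumping length given by the pumping lemma.
Take w = a^p b^{2p}. Then w ∈ L and |w| = 3p ≥ p.
Write w = xyz as guaranteed by the lemma, with |xy| ≤ p and y is nonempty.
Because |xy| ≤ p and w begins with p copies of a, we have y = a^k with 1 ≤ k ≤ p.
Pump with i = 2: xy^2z = a^{p+k} b^{2p}. For this to lie in L we would need 2p = 2(p+k), which forces k = 0. But k ≥ 1, so xy^2z ∉ L.
Contradiction. Therefore L is not regular.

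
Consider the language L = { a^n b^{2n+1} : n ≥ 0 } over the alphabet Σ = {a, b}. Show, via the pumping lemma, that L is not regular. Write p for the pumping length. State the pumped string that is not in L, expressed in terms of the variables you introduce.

Assume L is regular; let p be its pumping constant.
Let w = a^p b^{2p+1} ∈ L; note |w| = 3p+1 ≥ p.
Write w = xyz as guaranteed by the lemma, with |xy| ≤ p and y is nonempty.
The first p characters of w are a's, so xy (and hence y) consists only of a's. Write y = a^k, 1 ≤ k ≤ p.
Pump with i = 2: xy^2z = a^{p+k} b^{2p+1}. For this to lie in L we would need 2p+1 = 2(p+k)+1, which forces k = 0. But k ≥ 1, so xy^2z ∉ L.
This is a contradiction; hence L is not regular.

a^{p+k} b^{2p+1}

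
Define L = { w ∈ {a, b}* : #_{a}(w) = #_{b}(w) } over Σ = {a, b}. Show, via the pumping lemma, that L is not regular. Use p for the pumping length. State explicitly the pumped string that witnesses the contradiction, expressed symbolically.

Toward a contradiction, assume L is regular with pumping length p.
Choose w = a^p b^p ∈ L with |w| = 2p ≥ p.
The pumping lemma gives a decomposition w = xyz where |xy| ≤ p and |y| ≥ 1.
The first p characters of w are a's, so xy (and hence y) consists only of a's. Write y = a^k, 1 ≤ k ≤ p.
Pump with i = 2: xy^2z = a^{p+k} b^p has p+k occurrences of a but only p of b. Since k ≥ 1 the counts differ, so xy^2z ∉ L.
This contradicts the pumping lemma, so L is not regular.

a^{p+k} b^p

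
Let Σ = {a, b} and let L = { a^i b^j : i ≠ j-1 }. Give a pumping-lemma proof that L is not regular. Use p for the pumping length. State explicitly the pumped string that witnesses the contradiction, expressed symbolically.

Assume L is regular. Let p be the pumping length given by the pumping lemma.
Choose w = a^p b^{p+p!+1}. Since p ≠ (p+p!+1)-1 = p+p!, w ∈ L; and |w| ≥ p.
The pumping lemma gives a decomposition w = xyz where |xy| ≤ p and |y| ≥ 1.
Because |xy| ≤ p and w begins with p copies of a, we have y = a^k with 1 ≤ k ≤ p.
Since 1 ≤ k ≤ p, k divides p!; set t = 1 + p!/k. Then xy^t z has p + (p!/k)·k = p + p! copies of a. Now the a-count is p+p! and (b-count)-1 = (p+p!+1)-1 = p+p!, so i ≠ j-1 fails. So xy^t z = a^{p+p!} b^{p+p!+1} ∉ L.
This is a contradiction; hence L is not regular.

a^{p+p!} b^{p+p!+1}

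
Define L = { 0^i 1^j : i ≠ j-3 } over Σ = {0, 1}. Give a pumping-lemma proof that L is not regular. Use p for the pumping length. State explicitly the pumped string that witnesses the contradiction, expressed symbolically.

Suppose for contradiction that L is regular, and let p be the pumping length.
Choose w = 0^p 1^{p+p!+3}. Since p ≠ (p+p!+3)-3 = p+p!, w ∈ L; and |w| ≥ p.
The pumping lemma gives a decomposition w = xyz where |xy| ≤ p and |y| > 0.
Since the first p symbols of w are all 0's and |xy| ≤ p, y lies entirely in the leading 0-block: y = 0^k for some k with 1 ≤ k ≤ p.
Since 1 ≤ k ≤ p, k divides p!; set t = 1 + p!/k. Then xy^t z has p + (p!/k)·k = p + p! copies of 0. Now the 0-count is p+p! and (1-count)-3 = (p+p!+3)-3 = p+p!, so i ≠ j-3 fails. So xy^t z = 0^{p+p!} 1^{p+p!+3} ∉ L.
This is a contradiction; hence L is not regular.

0^{p+p!} 1^{p+p!+3}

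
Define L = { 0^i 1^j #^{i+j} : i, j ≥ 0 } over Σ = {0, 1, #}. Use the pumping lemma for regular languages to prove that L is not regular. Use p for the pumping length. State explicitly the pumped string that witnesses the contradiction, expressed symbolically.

0^{p+k} 1^p #^{2p}

Toward a contradiction, assume L is regular with pumping length p.
Take w = 0^p 1^p #^{2p} ∈ L (with i=j=p, i+j=2p), |w| = 4p ≥ p.
The pumping lemma gives a decomposition w = xyz where |xy| ≤ p and y is nonempty.
The first p characters of w are 0's, so xy (and hence y) consists only of 0's. Write y = 0^k, 1 ≤ k ≤ p.
Consider xy^2z = 0^{p+k} 1^p #^{2p}. Now the 0- and 1-counts sum to 2p+k, but the #-count is 2p ≠ 2p+k. So xy^2z ∉ L.
Contradiction. Therefore L is not regular.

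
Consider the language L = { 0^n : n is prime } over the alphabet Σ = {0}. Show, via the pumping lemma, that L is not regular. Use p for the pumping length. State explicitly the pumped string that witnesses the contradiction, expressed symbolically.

Toward a contradiction, assume L is regular with pumping length p.
Let q be a prime with q ≥ p+2 (infinitely many primes exist), and take w = 0^q ∈ L with |w| = q ≥ p.
Write w = xyz as guaranteed by the lemma, with |xy| ≤ p and |y| ≥ 1.
Then y = 0^k for some k with 1 ≤ k ≤ p.
Since 1 ≤ k ≤ p, |xz| = q-k. Pump with i = q+1: |xy^{q+1}z| = (q-k)+(q+1)k = q+qk = q(1+k), which is composite (both factors ≥ 2). So xy^{q+1}z = 0^{q(1+k)} ∉ L.
Contradiction. Therefore L is not regular.

0^{q(1+k)}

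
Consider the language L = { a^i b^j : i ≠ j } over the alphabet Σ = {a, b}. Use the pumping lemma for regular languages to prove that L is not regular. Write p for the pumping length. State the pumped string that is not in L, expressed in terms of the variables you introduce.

Assume L is regular; let p be its pumping constant.
Choose w = a^p b^{p+p!}. Since p ≠ p+p!, w ∈ L; and |w| ≥ p.
By the pumping lemma, w = xyz with |xy| ≤ p and y is nonempty.
The first p characters of w are a's, so xy (and hence y) consists only of a's. Write y = a^k, 1 ≤ k ≤ p.
Since 1 ≤ k ≤ p, k divides p!; set t = 1 + p!/k. Then xy^t z has p + (p!/k)·k = p + p! copies of a. Now the a-count equals the b-count, so i ≠ j fails. So xy^t z = a^{p+p!} b^{p+p!} ∉ L.
This contradicts the pumping lemma, so L is not regular.

a^{p+p!} b^{p+p!}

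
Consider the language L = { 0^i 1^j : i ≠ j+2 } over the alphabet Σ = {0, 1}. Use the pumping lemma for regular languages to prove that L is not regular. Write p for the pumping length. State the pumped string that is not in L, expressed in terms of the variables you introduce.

Assume L is regular; let p be its pumping constant.
Choose w = 0^p 1^{p+p!-2}. Since p ≠ (p+p!-2)+2 = p+p!, w ∈ L; and |w| ≥ p.
The pumping lemma gives a decomposition w = xyz where |xy| ≤ p and y is nonempty.
Since the first p symbols of w are all 0's and |xy| ≤ p, y lies entirely in the leading 0-block: y = 0^k for some k with 1 ≤ k ≤ p.
Since 1 ≤ k ≤ p, k divides p!; set t = 1 + p!/k. Then xy^t z has p + (p!/k)·k = p + p! copies of 0. Now the 0-count is p+p! and (1-count)+2 = (p+p!-2)+2 = p+p!, so i ≠ j+2 fails. So xy^t z = 0^{p+p!} 1^{p+p!-2} ∉ L.
This is a contradiction; hence L is not regular.

0^{p+p!} 1^{p+p!-2}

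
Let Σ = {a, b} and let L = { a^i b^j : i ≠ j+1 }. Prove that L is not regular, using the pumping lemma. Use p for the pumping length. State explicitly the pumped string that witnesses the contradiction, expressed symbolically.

a^{p+p!} b^{p+p!-1}

Toward a contradiction, assume L is regular with pumping length p.
Choose w = a^p b^{p+p!-1}. Since p ≠ (p+p!-1)+1 = p+p!, w ∈ L; and |w| ≥ p.
The pumping lemma gives a decomposition w = xyz where |xy| ≤ p and y is nonempty.
Because |xy| ≤ p and w begins with p copies of a, we have y = a^k with 1 ≤ k ≤ p.
Since 1 ≤ k ≤ p, k divides p!; set t = 1 + p!/k. Then xy^t z has p + (p!/k)·k = p + p! copies of a. Now the a-count is p+p! and (b-count)+1 = (p+p!-1)+1 = p+p!, so i ≠ j+1 fails. So xy^t z = a^{p+p!} b^{p+p!-1} ∉ L.
This contradicts the pumping lemma, so L is not regular.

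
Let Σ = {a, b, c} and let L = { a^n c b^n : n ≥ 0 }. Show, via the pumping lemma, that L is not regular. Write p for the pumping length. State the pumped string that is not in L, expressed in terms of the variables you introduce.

Assume L is regular. Let p be the pumping length given by the pumping lemma.
Take w = a^p c b^p ∈ L with |w| = 2p+1 ≥ p.
By the pumping lemma, w = xyz with |xy| ≤ p and |y| > 0.
The first p characters of w are a's, so xy (and hence y) consists only of a's. Write y = a^k, 1 ≤ k ≤ p.
Pump with i = 2: xy^2z = a^{p+k} c b^p, which would require p+k = p. But k ≥ 1, so xy^2z ∉ L.
This is a contradiction; hence L is not regular.

a^{p+k} c b^p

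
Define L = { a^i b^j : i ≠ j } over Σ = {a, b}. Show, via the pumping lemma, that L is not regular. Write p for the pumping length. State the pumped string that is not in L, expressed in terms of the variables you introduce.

Toward a contradiction, assume L is regular with pumping length p.
Choose w = a^p b^{p+p!}. Since p ≠ p+p!, w ∈ L; and |w| ≥ p.
Write w = xyz as guaranteed by the lemma, with |xy| ≤ p and |y| > 0.
Since the first p symbols of w are all a's and |xy| ≤ p, y lies entirely in the leading a-block: y = a^k for some k with 1 ≤ k ≤ p.
Since 1 ≤ k ≤ p, k divides p!; set t = 1 + p!/k. Then xy^t z has p + (p!/k)·k = p + p! copies of a. Now the a-count equals the b-count, so i ≠ j fails. So xy^t z = a^{p+p!} b^{p+p!} ∉ L.
This contradicts the pumping lemma, so L is not regular.

a^{p+p!} b^{p+p!}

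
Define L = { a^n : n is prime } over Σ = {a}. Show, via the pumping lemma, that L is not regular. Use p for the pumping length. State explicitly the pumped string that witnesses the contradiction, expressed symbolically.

Assume L is regular. Let p be the pumping length given by the pumping lemma.
Let q be a prime with q ≥ p+2 (infinitely many primes exist), and take w = a^q ∈ L with |w| = q ≥ p.
By the pumping lemma, w = xyz with |xy| ≤ p and |y| > 0.
Then y = a^k for some k with 1 ≤ k ≤ p.
Since 1 ≤ k ≤ p, |xz| = q-k. Pump with i = q+1: |xy^{q+1}z| = (q-k)+(q+1)k = q+qk = q(1+k), which is composite (both factors ≥ 2). So xy^{q+1}z = a^{q(1+k)} ∉ L.
This contradicts the pumping lemma, so L is not regular.

a^{q(1+k)}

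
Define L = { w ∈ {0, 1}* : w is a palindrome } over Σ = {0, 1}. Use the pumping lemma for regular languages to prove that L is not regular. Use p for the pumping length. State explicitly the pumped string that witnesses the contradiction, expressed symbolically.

Assume L is regular. Let p be the pumping length given by the pumping lemma.
Take w = 0^p 1 0^p, a palindrome of length 2p+1 ≥ p.
Write w = xyz as guaranteed by the lemma, with |xy| ≤ p and y is nonempty.
Because |xy| ≤ p and w begins with p copies of 0, we have y = 0^k with 1 ≤ k ≤ p.
Pump with i = 2: xy^2z = 0^{p+k} 1 0^p. Its reverse is 0^p 1 0^{p+k}, which differs from xy^2z since k ≥ 1. So xy^2z is not a palindrome and xy^2z ∉ L.
This is a contradiction; hence L is not regular.

0^{p+k} 1 0^p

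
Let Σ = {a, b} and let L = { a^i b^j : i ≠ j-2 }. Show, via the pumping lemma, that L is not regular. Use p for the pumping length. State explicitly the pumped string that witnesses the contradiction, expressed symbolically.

a^{p+p!} b^{p+p!+2}

Suppose for contradiction that L is regular, and let p be the pumping length.
Choose w = a^p b^{p+p!+2}. Since p ≠ (p+p!+2)-2 = p+p!, w ∈ L; and |w| ≥ p.
Write w = xyz as guaranteed by the lemma, with |xy| ≤ p and |y| > 0.
The first p characters of w are a's, so xy (and hence y) consists only of a's. Write y = a^k, 1 ≤ k ≤ p.
Since 1 ≤ k ≤ p, k divides p!; set t = 1 + p!/k. Then xy^t z has p + (p!/k)·k = p + p! copies of a. Now the a-count is p+p! and (b-count)-2 = (p+p!+2)-2 = p+p!, so i ≠ j-2 fails. So xy^t z = a^{p+p!} b^{p+p!+2} ∉ L.
This is a contradiction; hence L is not regular.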